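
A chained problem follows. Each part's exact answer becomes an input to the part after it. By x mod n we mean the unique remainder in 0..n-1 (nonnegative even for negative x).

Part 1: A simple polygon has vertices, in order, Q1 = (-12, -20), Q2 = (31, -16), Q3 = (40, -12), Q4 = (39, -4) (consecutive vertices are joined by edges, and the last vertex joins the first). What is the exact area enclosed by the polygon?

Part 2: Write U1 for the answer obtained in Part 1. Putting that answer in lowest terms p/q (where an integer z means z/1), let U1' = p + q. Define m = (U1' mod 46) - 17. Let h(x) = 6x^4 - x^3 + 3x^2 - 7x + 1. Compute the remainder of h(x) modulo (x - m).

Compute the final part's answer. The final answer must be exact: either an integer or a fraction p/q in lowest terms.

126661

Part 1: cross terms: (-12*-16 - 31*-20)=812, (31*-12 - 40*-16)=268, (40*-4 - 39*-12)=308, (39*-20 - -12*-4)=-828; twice the area = |560| = 560; area = 280; answer 280
Part 2: U1 = 280; threaded value p + q = 281; m = -12; remainder = value at the root: 6*(-12)^4 - 1*(-12)^3 + 3*(-12)^2 - 7*(-12)^1 + 1 = (124416) + (1728) + (432) + (84) + (1) = 126661; answer 126661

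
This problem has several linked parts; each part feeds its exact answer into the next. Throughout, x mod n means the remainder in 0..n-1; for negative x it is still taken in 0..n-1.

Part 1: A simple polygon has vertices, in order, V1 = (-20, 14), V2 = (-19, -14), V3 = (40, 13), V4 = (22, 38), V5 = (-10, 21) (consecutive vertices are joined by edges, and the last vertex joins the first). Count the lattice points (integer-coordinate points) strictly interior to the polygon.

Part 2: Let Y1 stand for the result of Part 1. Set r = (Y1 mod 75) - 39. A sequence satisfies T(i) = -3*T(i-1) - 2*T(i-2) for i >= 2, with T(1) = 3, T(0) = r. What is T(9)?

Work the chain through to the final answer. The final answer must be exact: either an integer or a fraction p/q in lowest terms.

-2547

Part 1: cross terms: (-20*-14 - -19*14)=546, (-19*13 - 40*-14)=313, (40*38 - 22*13)=1234, (22*21 - -10*38)=842, (-10*14 - -20*21)=280; twice the area = |3215| = 3215; area = 3215/2; boundary points = 1 + 1 + 1 + 1 + 1 = 5; strictly interior points = area - boundary/2 + 1 = 1606; answer 1606
Part 2: Y1 = 1606; r = -8; T(2) = -3*(3) - 2*(-8) = 7; iterating: T(2)=7, T(3)=-27, T(4)=67, T(5)=-147, T(6)=307, T(7)=-627, T(8)=1267, T(9)=-2547; answer -2547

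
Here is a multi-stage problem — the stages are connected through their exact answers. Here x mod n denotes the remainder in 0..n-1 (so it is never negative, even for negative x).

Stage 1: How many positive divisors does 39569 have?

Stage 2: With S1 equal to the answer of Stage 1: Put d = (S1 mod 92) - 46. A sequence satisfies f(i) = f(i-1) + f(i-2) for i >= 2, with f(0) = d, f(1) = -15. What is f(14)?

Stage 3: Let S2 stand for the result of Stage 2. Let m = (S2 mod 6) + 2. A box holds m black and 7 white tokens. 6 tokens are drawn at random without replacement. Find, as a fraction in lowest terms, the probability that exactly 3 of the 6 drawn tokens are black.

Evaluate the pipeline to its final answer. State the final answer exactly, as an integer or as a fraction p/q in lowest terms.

Stage 1: 39569 is prime, so its only divisors are 1 and 39569; count = 2; answer 2
Stage 2: S1 = 2; d = -44; f(2) = 1*(-15) + 1*(-44) = -59; iterating: f(2)=-59, f(3)=-74, f(4)=-133, f(5)=-207, f(6)=-340, f(7)=-547, f(8)=-887, f(9)=-1434, f(10)=-2321, f(11)=-3755, f(12)=-6076, f(13)=-9831, f(14)=-15907; answer -15907
Stage 3: S2 = -15907; m = 7; total draws C(14,6) = 3003; favorable C(7,3)*C(7,3) = 1225; P = 175/429; answer 175/429

175/429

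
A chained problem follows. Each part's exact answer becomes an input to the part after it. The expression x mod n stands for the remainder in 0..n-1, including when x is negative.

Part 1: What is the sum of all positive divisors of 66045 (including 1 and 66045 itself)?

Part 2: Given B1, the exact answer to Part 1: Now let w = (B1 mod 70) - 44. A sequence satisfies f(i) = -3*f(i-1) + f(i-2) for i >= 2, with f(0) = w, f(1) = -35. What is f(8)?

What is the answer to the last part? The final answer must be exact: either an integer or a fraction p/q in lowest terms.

94641

Part 1: 66045 = 3 * 5 * 7 * 17 * 37; sigma = (1 + 3) * (1 + 5) * (1 + 7) * (1 + 17) * (1 + 37) = 4 * 6 * 8 * 18 * 38 = 131328; answer 131328
Part 2: B1 = 131328; w = -36; f(2) = -3*(-35) + 1*(-36) = 69; iterating: f(2)=69, f(3)=-242, f(4)=795, f(5)=-2627, f(6)=8676, f(7)=-28655, f(8)=94641; answer 94641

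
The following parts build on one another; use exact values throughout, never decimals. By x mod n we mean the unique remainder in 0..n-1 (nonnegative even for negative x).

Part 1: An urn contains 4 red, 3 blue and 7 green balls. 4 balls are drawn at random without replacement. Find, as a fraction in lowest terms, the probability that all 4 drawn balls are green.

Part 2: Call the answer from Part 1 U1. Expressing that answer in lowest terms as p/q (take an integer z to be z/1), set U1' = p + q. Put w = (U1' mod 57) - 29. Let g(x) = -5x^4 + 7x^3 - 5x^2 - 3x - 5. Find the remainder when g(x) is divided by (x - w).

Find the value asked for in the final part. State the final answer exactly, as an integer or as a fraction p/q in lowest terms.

Part 1: total draws C(14,4) = 1001; favorable C(7,4) = 35; P = 5/143; answer 5/143
Part 2: U1 = 5/143; threaded value p + q = 148; w = 5; remainder = value at the root: -5*(5)^4 + 7*(5)^3 - 5*(5)^2 - 3*(5)^1 - 5 = (-3125) + (875) + (-125) + (-15) + (-5) = -2395; answer -2395

-2395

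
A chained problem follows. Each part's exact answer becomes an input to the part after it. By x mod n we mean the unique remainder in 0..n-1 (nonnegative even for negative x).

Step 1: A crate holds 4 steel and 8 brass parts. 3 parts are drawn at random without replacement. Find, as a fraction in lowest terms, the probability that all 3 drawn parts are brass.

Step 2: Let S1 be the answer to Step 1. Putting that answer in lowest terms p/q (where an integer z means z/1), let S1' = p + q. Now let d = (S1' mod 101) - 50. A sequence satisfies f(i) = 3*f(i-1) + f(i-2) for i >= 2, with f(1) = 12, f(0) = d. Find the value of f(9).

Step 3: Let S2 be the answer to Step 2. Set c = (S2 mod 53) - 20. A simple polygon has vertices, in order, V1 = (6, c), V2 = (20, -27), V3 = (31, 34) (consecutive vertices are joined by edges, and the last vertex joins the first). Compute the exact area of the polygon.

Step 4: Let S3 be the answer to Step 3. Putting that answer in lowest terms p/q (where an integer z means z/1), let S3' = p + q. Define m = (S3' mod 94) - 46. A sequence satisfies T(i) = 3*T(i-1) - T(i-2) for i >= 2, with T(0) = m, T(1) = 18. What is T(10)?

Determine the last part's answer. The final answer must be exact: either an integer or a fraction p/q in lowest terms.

Step 1: total draws C(12,3) = 220; favorable C(8,3) = 56; P = 14/55; answer 14/55
Step 2: S1 = 14/55; threaded value p + q = 69; d = 19; f(2) = 3*(12) + 1*(19) = 55; iterating: f(2)=55, f(3)=177, f(4)=586, f(5)=1935, f(6)=6391, f(7)=21108, f(8)=69715, f(9)=230253; answer 230253
Step 3: S2 = 230253; c = 1; cross terms: (6*-27 - 20*1)=-182, (20*34 - 31*-27)=1517, (31*1 - 6*34)=-173; twice the area = |1162| = 1162; area = 581; answer 581
Step 4: S3 = 581; threaded value p + q = 582; m = -28; T(2) = 3*(18) - 1*(-28) = 82; iterating: T(2)=82, T(3)=228, T(4)=602, T(5)=1578, T(6)=4132, T(7)=10818, T(8)=28322, T(9)=74148, T(10)=194122; answer 194122

194122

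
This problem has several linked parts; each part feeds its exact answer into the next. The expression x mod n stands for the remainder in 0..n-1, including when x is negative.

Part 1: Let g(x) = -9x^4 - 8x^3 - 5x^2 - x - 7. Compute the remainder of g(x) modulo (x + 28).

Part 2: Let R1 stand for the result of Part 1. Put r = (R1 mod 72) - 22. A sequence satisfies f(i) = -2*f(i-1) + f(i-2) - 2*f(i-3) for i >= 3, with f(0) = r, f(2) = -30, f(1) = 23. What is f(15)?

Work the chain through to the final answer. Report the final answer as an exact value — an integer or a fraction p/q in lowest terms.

2404317

Part 1: remainder = value at the root: -9*(-28)^4 - 8*(-28)^3 - 5*(-28)^2 - 1*(-28)^1 - 7 = (-5531904) + (175616) + (-3920) + (28) + (-7) = -5360187; answer -5360187
Part 2: R1 = -5360187; r = 47; f(3) = -2*(-30) + 1*(23) - 2*(47) = -11; iterating: f(3)=-11, f(4)=-54, f(5)=157, f(6)=-346, f(7)=957, f(8)=-2574, f(9)=6797, f(10)=-18082, f(11)=48109, f(12)=-127894, f(13)=340061, f(14)=-904234, f(15)=2404317; answer 2404317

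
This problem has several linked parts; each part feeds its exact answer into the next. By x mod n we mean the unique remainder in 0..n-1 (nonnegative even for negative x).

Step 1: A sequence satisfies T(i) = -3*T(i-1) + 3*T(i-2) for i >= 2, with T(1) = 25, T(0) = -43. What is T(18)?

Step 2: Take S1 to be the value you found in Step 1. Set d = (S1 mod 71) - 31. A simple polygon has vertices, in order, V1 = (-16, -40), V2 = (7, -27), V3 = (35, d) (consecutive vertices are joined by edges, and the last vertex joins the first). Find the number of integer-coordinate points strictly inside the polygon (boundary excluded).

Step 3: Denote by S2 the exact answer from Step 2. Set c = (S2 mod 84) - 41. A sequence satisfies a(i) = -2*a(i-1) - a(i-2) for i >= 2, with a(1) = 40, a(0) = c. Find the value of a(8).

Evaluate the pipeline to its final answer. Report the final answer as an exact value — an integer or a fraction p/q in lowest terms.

-236

Step 1: T(2) = -3*(25) + 3*(-43) = -204; iterating: T(2)=-204, T(3)=687, T(4)=-2673, T(5)=10080, T(6)=-38259, T(7)=145017, T(8)=-549828, T(9)=2084535, T(10)=-7903089, T(11)=29962872, T(12)=-113597883, T(13)=430682265, T(14)=-1632840444, T(15)=6190568127, T(16)=-23470225713, T(17)=88982381520, T(18)=-337357821699; answer -337357821699
Step 2: S1 = -337357821699; d = 6; cross terms: (-16*-27 - 7*-40)=712, (7*6 - 35*-27)=987, (35*-40 - -16*6)=-1304; twice the area = |395| = 395; area = 395/2; boundary points = 1 + 1 + 1 = 3; strictly interior points = area - boundary/2 + 1 = 197; answer 197
Step 3: S2 = 197; c = -12; a(2) = -2*(40) - 1*(-12) = -68; iterating: a(2)=-68, a(3)=96, a(4)=-124, a(5)=152, a(6)=-180, a(7)=208, a(8)=-236; answer -236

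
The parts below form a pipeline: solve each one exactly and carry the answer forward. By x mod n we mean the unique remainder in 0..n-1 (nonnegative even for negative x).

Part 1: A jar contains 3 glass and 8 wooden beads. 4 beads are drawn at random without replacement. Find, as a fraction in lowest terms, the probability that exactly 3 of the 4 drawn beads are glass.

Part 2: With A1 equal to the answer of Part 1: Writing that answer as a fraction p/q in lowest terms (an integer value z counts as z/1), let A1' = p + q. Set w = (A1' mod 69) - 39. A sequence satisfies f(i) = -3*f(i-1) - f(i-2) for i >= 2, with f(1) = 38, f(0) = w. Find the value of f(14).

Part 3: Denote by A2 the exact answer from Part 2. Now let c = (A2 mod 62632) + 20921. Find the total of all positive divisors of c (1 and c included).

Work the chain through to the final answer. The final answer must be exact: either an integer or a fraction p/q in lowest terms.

63744

Part 1: total draws C(11,4) = 330; favorable C(3,3)*C(8,1) = 8; P = 4/165; answer 4/165
Part 2: A1 = 4/165; threaded value p + q = 169; w = -8; f(2) = -3*(38) - 1*(-8) = -106; iterating: f(2)=-106, f(3)=280, f(4)=-734, f(5)=1922, f(6)=-5032, f(7)=13174, f(8)=-34490, f(9)=90296, f(10)=-236398, f(11)=618898, f(12)=-1620296, f(13)=4241990, f(14)=-11105674; answer -11105674
Part 3: A2 = -11105674; c = 63743; 63743 is prime, so its only divisors are 1 and 63743; sigma = 1 + 63743 = 63744; answer 63744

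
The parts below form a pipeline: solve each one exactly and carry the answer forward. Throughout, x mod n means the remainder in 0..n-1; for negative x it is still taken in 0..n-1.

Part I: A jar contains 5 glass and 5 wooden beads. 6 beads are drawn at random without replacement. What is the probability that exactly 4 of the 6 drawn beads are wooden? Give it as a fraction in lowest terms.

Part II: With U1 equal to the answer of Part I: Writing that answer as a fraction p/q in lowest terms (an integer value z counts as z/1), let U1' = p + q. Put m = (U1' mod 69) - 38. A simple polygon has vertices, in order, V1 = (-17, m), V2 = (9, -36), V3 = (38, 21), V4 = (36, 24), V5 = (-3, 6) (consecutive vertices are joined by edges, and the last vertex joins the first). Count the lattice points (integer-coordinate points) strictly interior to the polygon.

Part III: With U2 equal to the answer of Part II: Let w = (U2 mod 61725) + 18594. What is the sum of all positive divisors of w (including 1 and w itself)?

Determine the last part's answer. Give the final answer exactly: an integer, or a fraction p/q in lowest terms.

Part I: total draws C(10,6) = 210; favorable C(5,4)*C(5,2) = 50; P = 5/21; answer 5/21
Part II: U1 = 5/21; threaded value p + q = 26; m = -12; cross terms: (-17*-36 - 9*-12)=720, (9*21 - 38*-36)=1557, (38*24 - 36*21)=156, (36*6 - -3*24)=288, (-3*-12 - -17*6)=138; twice the area = |2859| = 2859; area = 2859/2; boundary points = 2 + 1 + 1 + 3 + 2 = 9; strictly interior points = area - boundary/2 + 1 = 1426; answer 1426
Part III: U2 = 1426; w = 20020; 20020 = 2^2 * 5 * 7 * 11 * 13; sigma = (1 + 2 + 4) * (1 + 5) * (1 + 7) * (1 + 11) * (1 + 13) = 7 * 6 * 8 * 12 * 14 = 56448; answer 56448

56448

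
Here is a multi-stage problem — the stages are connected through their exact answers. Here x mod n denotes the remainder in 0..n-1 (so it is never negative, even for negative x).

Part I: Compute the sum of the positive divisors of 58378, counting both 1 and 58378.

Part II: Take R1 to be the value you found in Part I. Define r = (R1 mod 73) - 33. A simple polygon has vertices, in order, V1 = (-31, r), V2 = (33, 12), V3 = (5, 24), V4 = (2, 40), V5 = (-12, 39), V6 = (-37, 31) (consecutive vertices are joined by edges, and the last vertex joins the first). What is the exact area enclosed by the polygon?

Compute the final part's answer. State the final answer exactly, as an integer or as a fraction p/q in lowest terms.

466

Part I: 58378 = 2 * 17^2 * 101; sigma = (1 + 2) * (1 + 17 + 289) * (1 + 101) = 3 * 307 * 102 = 93942; answer 93942
Part II: R1 = 93942; r = 31; cross terms: (-31*12 - 33*31)=-1395, (33*24 - 5*12)=732, (5*40 - 2*24)=152, (2*39 - -12*40)=558, (-12*31 - -37*39)=1071, (-37*31 - -31*31)=-186; twice the area = |932| = 932; area = 466; answer 466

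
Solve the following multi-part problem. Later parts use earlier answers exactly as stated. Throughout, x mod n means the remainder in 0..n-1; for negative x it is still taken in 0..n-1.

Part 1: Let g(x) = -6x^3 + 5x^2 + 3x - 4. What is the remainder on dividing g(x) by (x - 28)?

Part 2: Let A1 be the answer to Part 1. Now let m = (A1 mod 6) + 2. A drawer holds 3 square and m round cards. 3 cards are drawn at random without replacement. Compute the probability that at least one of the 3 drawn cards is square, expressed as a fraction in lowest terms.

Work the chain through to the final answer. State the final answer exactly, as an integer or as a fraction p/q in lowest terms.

16/21

Part 1: remainder = value at the root: -6*(28)^3 + 5*(28)^2 + 3*(28)^1 - 4 = (-131712) + (3920) + (84) + (-4) = -127712; answer -127712
Part 2: A1 = -127712; m = 6; total draws C(9,3) = 84; complement C(6,3) = 20; favorable 84 - 20 = 64; P = 16/21; answer 16/21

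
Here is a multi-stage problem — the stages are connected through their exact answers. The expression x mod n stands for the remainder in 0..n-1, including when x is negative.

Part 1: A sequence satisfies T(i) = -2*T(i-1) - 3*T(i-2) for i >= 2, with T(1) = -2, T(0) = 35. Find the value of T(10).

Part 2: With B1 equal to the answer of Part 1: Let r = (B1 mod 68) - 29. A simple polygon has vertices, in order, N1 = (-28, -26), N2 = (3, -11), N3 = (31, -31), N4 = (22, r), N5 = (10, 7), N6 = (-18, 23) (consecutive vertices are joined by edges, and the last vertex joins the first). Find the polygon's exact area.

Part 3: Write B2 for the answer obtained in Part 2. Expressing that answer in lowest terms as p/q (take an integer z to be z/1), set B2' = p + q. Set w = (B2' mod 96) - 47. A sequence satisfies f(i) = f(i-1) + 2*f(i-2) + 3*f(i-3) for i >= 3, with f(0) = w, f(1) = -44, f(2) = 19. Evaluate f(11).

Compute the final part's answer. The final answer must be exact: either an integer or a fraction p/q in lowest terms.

Part 1: T(2) = -2*(-2) - 3*(35) = -101; iterating: T(2)=-101, T(3)=208, T(4)=-113, T(5)=-398, T(6)=1135, T(7)=-1076, T(8)=-1253, T(9)=5734, T(10)=-7709; answer -7709
Part 2: B1 = -7709; r = 14; cross terms: (-28*-11 - 3*-26)=386, (3*-31 - 31*-11)=248, (31*14 - 22*-31)=1116, (22*7 - 10*14)=14, (10*23 - -18*7)=356, (-18*-26 - -28*23)=1112; twice the area = |3232| = 3232; area = 1616; answer 1616
Part 3: B2 = 1616; threaded value p + q = 1617; w = 34; f(3) = 1*(19) + 2*(-44) + 3*(34) = 33; iterating: f(3)=33, f(4)=-61, f(5)=62, f(6)=39, f(7)=-20, f(8)=244, f(9)=321, f(10)=749, f(11)=2123; answer 2123

2123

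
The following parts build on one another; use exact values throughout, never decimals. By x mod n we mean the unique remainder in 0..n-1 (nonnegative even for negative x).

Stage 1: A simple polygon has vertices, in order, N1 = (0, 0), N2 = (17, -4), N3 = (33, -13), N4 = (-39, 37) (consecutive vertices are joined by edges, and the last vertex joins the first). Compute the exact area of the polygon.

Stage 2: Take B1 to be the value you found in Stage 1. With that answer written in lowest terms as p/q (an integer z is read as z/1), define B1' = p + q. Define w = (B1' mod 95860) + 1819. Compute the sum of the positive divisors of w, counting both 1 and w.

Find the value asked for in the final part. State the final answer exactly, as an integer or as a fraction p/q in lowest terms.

3672

Stage 1: cross terms: (0*-4 - 17*0)=0, (17*-13 - 33*-4)=-89, (33*37 - -39*-13)=714, (-39*0 - 0*37)=0; twice the area = |625| = 625; area = 625/2; answer 625/2
Stage 2: B1 = 625/2; threaded value p + q = 627; w = 2446; 2446 = 2 * 1223; sigma = (1 + 2) * (1 + 1223) = 3 * 1224 = 3672; answer 3672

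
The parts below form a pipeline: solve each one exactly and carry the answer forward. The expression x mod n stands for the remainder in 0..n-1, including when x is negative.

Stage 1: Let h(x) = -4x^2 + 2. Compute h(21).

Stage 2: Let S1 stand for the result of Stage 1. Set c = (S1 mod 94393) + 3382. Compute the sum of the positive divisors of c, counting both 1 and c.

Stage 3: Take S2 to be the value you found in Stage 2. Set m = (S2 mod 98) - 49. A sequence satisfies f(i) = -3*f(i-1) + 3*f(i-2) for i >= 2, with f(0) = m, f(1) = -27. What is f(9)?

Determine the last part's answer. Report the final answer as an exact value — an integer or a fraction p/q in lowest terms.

Stage 1: -4*(21)^2 + 2 = (-1764) + (2) = -1762; answer -1762
Stage 2: S1 = -1762; c = 96013; 96013 is prime, so its only divisors are 1 and 96013; sigma = 1 + 96013 = 96014; answer 96014
Stage 3: S2 = 96014; m = 23; f(2) = -3*(-27) + 3*(23) = 150; iterating: f(2)=150, f(3)=-531, f(4)=2043, f(5)=-7722, f(6)=29295, f(7)=-111051, f(8)=421038, f(9)=-1596267; answer -1596267

-1596267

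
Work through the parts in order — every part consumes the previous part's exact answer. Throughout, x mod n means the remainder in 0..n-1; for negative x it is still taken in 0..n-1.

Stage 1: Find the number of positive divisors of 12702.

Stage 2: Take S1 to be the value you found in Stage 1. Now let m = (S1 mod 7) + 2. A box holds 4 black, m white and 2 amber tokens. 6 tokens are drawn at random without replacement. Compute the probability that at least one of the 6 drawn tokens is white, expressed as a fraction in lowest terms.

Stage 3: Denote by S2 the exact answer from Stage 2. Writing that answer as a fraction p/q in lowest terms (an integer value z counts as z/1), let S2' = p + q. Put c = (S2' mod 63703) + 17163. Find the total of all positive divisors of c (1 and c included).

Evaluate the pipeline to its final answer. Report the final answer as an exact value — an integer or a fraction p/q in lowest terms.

Stage 1: 12702 = 2 * 3 * 29 * 73; number of divisors = (1+1) * (1+1) * (1+1) * (1+1) = 16; answer 16
Stage 2: S1 = 16; m = 4; total draws C(10,6) = 210; complement C(6,6) = 1; favorable 210 - 1 = 209; P = 209/210; answer 209/210
Stage 3: S2 = 209/210; threaded value p + q = 419; c = 17582; 17582 = 2 * 59 * 149; sigma = (1 + 2) * (1 + 59) * (1 + 149) = 3 * 60 * 150 = 27000; answer 27000

27000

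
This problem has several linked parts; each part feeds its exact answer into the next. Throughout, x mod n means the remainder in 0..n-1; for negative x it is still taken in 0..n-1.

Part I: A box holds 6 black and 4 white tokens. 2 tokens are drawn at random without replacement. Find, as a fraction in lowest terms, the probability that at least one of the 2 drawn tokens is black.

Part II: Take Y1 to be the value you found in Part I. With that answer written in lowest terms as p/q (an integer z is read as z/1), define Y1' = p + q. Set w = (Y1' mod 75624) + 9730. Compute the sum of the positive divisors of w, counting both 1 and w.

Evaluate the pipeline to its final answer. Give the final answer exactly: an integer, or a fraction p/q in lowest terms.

18144

Part I: total draws C(10,2) = 45; complement C(4,2) = 6; favorable 45 - 6 = 39; P = 13/15; answer 13/15
Part II: Y1 = 13/15; threaded value p + q = 28; w = 9758; 9758 = 2 * 7 * 17 * 41; sigma = (1 + 2) * (1 + 7) * (1 + 17) * (1 + 41) = 3 * 8 * 18 * 42 = 18144; answer 18144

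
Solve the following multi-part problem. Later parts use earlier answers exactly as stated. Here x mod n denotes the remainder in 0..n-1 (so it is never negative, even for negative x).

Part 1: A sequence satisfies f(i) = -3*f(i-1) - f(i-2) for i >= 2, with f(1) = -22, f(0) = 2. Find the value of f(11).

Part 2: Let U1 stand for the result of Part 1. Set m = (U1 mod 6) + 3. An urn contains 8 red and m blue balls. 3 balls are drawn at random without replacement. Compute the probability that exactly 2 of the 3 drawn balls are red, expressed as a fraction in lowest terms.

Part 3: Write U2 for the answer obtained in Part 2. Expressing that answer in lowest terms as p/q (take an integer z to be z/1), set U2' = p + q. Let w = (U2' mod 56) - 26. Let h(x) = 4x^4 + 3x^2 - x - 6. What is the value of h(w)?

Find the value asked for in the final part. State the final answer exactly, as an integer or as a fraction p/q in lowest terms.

Part 1: f(2) = -3*(-22) - 1*(2) = 64; iterating: f(2)=64, f(3)=-170, f(4)=446, f(5)=-1168, f(6)=3058, f(7)=-8006, f(8)=20960, f(9)=-54874, f(10)=143662, f(11)=-376112; answer -376112
Part 2: U1 = -376112; m = 7; total draws C(15,3) = 455; favorable C(8,2)*C(7,1) = 196; P = 28/65; answer 28/65
Part 3: U2 = 28/65; threaded value p + q = 93; w = 11; 4*(11)^4 + 3*(11)^2 - 1*(11)^1 - 6 = (58564) + (363) + (-11) + (-6) = 58910; answer 58910

58910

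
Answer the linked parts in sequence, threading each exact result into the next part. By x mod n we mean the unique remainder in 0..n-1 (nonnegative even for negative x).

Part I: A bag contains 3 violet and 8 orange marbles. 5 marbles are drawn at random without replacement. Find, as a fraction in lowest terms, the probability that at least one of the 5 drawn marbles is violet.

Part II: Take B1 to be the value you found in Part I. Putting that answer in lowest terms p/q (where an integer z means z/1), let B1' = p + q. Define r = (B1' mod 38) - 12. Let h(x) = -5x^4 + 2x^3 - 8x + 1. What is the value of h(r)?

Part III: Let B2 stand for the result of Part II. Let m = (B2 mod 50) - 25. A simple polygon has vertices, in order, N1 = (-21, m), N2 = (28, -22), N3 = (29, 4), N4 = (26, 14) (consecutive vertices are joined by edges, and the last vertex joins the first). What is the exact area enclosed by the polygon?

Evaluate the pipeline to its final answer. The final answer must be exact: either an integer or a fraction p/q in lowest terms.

898

Part I: total draws C(11,5) = 462; complement C(8,5) = 56; favorable 462 - 56 = 406; P = 29/33; answer 29/33
Part II: B1 = 29/33; threaded value p + q = 62; r = 12; -5*(12)^4 + 2*(12)^3 - 8*(12)^1 + 1 = (-103680) + (3456) + (-96) + (1) = -100319; answer -100319
Part III: B2 = -100319; m = 6; cross terms: (-21*-22 - 28*6)=294, (28*4 - 29*-22)=750, (29*14 - 26*4)=302, (26*6 - -21*14)=450; twice the area = |1796| = 1796; area = 898; answer 898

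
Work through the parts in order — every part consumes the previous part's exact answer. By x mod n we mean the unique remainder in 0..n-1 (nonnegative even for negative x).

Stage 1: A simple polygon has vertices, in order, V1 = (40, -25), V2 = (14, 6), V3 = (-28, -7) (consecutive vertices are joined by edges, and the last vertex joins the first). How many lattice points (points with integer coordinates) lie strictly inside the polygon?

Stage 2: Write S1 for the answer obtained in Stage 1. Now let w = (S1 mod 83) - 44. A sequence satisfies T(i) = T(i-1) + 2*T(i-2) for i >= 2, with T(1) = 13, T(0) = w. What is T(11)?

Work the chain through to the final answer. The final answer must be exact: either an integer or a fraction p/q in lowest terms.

Stage 1: cross terms: (40*6 - 14*-25)=590, (14*-7 - -28*6)=70, (-28*-25 - 40*-7)=980; twice the area = |1640| = 1640; area = 820; boundary points = 1 + 1 + 2 = 4; strictly interior points = area - boundary/2 + 1 = 819; answer 819
Stage 2: S1 = 819; w = 28; T(2) = 1*(13) + 2*(28) = 69; iterating: T(2)=69, T(3)=95, T(4)=233, T(5)=423, T(6)=889, T(7)=1735, T(8)=3513, T(9)=6983, T(10)=14009, T(11)=27975; answer 27975

27975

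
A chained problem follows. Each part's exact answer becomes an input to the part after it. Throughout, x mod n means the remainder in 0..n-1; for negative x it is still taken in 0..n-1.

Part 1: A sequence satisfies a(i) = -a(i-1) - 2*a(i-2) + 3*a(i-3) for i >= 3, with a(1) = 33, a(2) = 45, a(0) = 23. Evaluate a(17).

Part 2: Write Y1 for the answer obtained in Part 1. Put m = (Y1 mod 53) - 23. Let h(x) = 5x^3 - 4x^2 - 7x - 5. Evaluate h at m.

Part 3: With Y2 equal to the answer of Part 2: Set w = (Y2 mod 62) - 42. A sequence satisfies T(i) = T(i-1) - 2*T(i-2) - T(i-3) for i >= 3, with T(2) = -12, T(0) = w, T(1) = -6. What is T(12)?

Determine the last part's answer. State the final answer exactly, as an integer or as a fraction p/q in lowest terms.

Part 1: a(3) = -1*(45) - 2*(33) + 3*(23) = -42; iterating: a(3)=-42, a(4)=51, a(5)=168, a(6)=-396, a(7)=213, a(8)=1083, a(9)=-2697, a(10)=1170, a(11)=7473, a(12)=-17904, a(13)=6468, a(14)=51759, a(15)=-118407, a(16)=34293, a(17)=357798; answer 357798
Part 2: Y1 = 357798; m = 25; 5*(25)^3 - 4*(25)^2 - 7*(25)^1 - 5 = (78125) + (-2500) + (-175) + (-5) = 75445; answer 75445
Part 3: Y2 = 75445; w = 11; T(3) = 1*(-12) - 2*(-6) - 1*(11) = -11; iterating: T(3)=-11, T(4)=19, T(5)=53, T(6)=26, T(7)=-99, T(8)=-204, T(9)=-32, T(10)=475, T(11)=743, T(12)=-175; answer -175

-175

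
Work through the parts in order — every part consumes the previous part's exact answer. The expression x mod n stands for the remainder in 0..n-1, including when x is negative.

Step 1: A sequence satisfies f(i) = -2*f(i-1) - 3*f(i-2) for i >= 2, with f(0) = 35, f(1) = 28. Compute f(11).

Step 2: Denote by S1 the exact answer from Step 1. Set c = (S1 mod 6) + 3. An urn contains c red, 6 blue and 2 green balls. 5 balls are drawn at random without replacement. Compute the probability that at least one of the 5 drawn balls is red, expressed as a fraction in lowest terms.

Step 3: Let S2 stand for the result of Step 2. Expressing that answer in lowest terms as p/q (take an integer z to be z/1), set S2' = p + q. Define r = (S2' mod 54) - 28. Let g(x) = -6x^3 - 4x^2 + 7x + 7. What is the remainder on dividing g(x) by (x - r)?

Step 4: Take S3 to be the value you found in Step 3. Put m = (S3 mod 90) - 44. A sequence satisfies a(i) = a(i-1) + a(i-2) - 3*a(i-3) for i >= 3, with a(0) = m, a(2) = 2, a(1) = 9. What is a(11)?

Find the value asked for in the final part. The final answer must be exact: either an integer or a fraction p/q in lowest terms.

Step 1: f(2) = -2*(28) - 3*(35) = -161; iterating: f(2)=-161, f(3)=238, f(4)=7, f(5)=-728, f(6)=1435, f(7)=-686, f(8)=-2933, f(9)=7924, f(10)=-7049, f(11)=-9674; answer -9674
Step 2: S1 = -9674; c = 7; total draws C(15,5) = 3003; complement C(8,5) = 56; favorable 3003 - 56 = 2947; P = 421/429; answer 421/429
Step 3: S2 = 421/429; threaded value p + q = 850; r = 12; remainder = value at the root: -6*(12)^3 - 4*(12)^2 + 7*(12)^1 + 7 = (-10368) + (-576) + (84) + (7) = -10853; answer -10853
Step 4: S3 = -10853; m = -7; a(3) = 1*(2) + 1*(9) - 3*(-7) = 32; iterating: a(3)=32, a(4)=7, a(5)=33, a(6)=-56, a(7)=-44, a(8)=-199, a(9)=-75, a(10)=-142, a(11)=380; answer 380

380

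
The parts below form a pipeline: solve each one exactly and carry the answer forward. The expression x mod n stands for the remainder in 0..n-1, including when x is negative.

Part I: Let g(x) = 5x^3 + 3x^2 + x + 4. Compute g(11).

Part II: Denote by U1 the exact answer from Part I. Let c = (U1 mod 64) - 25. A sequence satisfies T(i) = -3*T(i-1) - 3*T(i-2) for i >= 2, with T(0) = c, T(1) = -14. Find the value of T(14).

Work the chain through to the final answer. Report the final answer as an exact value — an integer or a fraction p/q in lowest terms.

-39366

Part I: 5*(11)^3 + 3*(11)^2 + 1*(11)^1 + 4 = (6655) + (363) + (11) + (4) = 7033; answer 7033
Part II: U1 = 7033; c = 32; T(2) = -3*(-14) - 3*(32) = -54; iterating: T(2)=-54, T(3)=204, T(4)=-450, T(5)=738, T(6)=-864, T(7)=378, T(8)=1458, T(9)=-5508, T(10)=12150, T(11)=-19926, T(12)=23328, T(13)=-10206, T(14)=-39366; answer -39366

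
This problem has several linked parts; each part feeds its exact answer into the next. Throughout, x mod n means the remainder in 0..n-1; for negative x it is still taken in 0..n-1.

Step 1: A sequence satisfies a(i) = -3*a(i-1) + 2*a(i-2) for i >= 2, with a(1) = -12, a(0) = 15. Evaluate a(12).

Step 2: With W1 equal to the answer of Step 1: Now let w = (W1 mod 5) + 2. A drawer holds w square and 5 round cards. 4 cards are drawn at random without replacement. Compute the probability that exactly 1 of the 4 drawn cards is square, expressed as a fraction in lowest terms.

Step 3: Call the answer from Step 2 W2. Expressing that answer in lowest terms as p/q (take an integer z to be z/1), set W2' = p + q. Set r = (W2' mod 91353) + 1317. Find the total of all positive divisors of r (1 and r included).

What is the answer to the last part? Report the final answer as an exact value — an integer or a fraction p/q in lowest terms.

Step 1: a(2) = -3*(-12) + 2*(15) = 66; iterating: a(2)=66, a(3)=-222, a(4)=798, a(5)=-2838, a(6)=10110, a(7)=-36006, a(8)=128238, a(9)=-456726, a(10)=1626654, a(11)=-5793414, a(12)=20633550; answer 20633550
Step 2: W1 = 20633550; w = 2; total draws C(7,4) = 35; favorable C(2,1)*C(5,3) = 20; P = 4/7; answer 4/7
Step 3: W2 = 4/7; threaded value p + q = 11; r = 1328; 1328 = 2^4 * 83; sigma = (1 + 2 + 4 + 8 + 16) * (1 + 83) = 31 * 84 = 2604; answer 2604

2604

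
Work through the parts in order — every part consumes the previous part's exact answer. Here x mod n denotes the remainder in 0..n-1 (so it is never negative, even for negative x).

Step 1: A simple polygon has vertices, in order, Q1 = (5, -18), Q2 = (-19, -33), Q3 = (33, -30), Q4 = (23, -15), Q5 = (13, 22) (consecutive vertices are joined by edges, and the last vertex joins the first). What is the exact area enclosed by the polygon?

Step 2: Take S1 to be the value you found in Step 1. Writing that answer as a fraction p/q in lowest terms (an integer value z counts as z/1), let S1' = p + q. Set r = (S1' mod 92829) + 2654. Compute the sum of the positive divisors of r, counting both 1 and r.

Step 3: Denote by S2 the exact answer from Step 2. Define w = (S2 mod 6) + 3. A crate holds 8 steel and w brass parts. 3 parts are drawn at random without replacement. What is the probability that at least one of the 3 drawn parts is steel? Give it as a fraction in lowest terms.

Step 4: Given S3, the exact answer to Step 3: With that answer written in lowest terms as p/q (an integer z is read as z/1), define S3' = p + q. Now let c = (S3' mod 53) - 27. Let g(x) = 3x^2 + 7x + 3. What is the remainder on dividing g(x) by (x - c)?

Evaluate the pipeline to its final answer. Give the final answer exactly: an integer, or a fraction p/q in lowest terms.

659

Step 1: cross terms: (5*-33 - -19*-18)=-507, (-19*-30 - 33*-33)=1659, (33*-15 - 23*-30)=195, (23*22 - 13*-15)=701, (13*-18 - 5*22)=-344; twice the area = |1704| = 1704; area = 852; answer 852
Step 2: S1 = 852; threaded value p + q = 853; r = 3507; 3507 = 3 * 7 * 167; sigma = (1 + 3) * (1 + 7) * (1 + 167) = 4 * 8 * 168 = 5376; answer 5376
Step 3: S2 = 5376; w = 3; total draws C(11,3) = 165; complement C(3,3) = 1; favorable 165 - 1 = 164; P = 164/165; answer 164/165
Step 4: S3 = 164/165; threaded value p + q = 329; c = -16; remainder = value at the root: 3*(-16)^2 + 7*(-16)^1 + 3 = (768) + (-112) + (3) = 659; answer 659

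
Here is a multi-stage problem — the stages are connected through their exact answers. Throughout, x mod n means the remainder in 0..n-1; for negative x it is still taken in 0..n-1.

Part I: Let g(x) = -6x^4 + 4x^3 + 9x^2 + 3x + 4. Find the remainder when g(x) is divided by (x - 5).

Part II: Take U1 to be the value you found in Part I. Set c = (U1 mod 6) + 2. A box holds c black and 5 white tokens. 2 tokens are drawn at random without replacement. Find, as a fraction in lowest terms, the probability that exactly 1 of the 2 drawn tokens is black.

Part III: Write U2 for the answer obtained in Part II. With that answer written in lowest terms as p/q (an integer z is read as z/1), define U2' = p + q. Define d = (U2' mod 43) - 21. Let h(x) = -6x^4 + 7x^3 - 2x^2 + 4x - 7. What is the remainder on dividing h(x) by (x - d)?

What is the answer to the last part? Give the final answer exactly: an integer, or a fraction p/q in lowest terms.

-53167

Part I: remainder = value at the root: -6*(5)^4 + 4*(5)^3 + 9*(5)^2 + 3*(5)^1 + 4 = (-3750) + (500) + (225) + (15) + (4) = -3006; answer -3006
Part II: U1 = -3006; c = 2; total draws C(7,2) = 21; favorable C(2,1)*C(5,1) = 10; P = 10/21; answer 10/21
Part III: U2 = 10/21; threaded value p + q = 31; d = 10; remainder = value at the root: -6*(10)^4 + 7*(10)^3 - 2*(10)^2 + 4*(10)^1 - 7 = (-60000) + (7000) + (-200) + (40) + (-7) = -53167; answer -53167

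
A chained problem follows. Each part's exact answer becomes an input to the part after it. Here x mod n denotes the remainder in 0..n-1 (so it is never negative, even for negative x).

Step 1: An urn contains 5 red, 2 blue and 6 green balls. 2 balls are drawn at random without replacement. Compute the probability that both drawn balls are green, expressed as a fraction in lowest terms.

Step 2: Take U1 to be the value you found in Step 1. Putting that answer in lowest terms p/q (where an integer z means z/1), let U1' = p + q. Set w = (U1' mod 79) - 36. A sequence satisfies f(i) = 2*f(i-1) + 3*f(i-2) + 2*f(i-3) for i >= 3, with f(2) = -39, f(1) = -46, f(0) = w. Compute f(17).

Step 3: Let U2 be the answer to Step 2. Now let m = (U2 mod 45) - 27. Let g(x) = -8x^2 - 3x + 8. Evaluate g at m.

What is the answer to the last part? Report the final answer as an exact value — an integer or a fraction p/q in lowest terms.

Step 1: total draws C(13,2) = 78; favorable C(6,2) = 15; P = 5/26; answer 5/26
Step 2: U1 = 5/26; threaded value p + q = 31; w = -5; f(3) = 2*(-39) + 3*(-46) + 2*(-5) = -226; iterating: f(3)=-226, f(4)=-661, f(5)=-2078, f(6)=-6591, f(7)=-20738, f(8)=-65405, f(9)=-206206, f(10)=-650103, f(11)=-2049634, f(12)=-6461989, f(13)=-20373086, f(14)=-64231407, f(15)=-202506050, f(16)=-638452493, f(17)=-2012885950; answer -2012885950
Step 3: U2 = -2012885950; m = -22; -8*(-22)^2 - 3*(-22)^1 + 8 = (-3872) + (66) + (8) = -3798; answer -3798

-3798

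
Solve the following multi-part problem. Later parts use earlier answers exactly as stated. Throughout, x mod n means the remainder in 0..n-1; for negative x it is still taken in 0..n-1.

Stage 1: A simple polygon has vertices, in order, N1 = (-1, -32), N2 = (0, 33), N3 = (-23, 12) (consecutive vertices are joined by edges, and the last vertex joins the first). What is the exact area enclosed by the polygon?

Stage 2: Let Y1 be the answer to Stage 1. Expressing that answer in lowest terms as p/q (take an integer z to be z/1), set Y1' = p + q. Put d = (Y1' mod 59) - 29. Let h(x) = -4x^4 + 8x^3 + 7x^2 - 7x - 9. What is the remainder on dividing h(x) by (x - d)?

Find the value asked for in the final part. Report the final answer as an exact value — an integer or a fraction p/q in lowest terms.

Stage 1: cross terms: (-1*33 - 0*-32)=-33, (0*12 - -23*33)=759, (-23*-32 - -1*12)=748; twice the area = |1474| = 1474; area = 737; answer 737
Stage 2: Y1 = 737; threaded value p + q = 738; d = 1; remainder = value at the root: -4*(1)^4 + 8*(1)^3 + 7*(1)^2 - 7*(1)^1 - 9 = (-4) + (8) + (7) + (-7) + (-9) = -5; answer -5

-5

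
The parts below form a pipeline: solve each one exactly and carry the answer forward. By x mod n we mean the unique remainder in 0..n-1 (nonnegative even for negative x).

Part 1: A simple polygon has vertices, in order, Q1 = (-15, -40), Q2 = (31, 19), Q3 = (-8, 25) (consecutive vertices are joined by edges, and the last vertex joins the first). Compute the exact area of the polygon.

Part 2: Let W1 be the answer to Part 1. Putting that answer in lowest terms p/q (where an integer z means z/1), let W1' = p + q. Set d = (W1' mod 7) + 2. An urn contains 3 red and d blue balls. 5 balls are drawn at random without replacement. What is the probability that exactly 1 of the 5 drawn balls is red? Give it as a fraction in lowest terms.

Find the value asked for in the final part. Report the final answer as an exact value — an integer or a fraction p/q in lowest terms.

15/56

Part 1: cross terms: (-15*19 - 31*-40)=955, (31*25 - -8*19)=927, (-8*-40 - -15*25)=695; twice the area = |2577| = 2577; area = 2577/2; answer 2577/2
Part 2: W1 = 2577/2; threaded value p + q = 2579; d = 5; total draws C(8,5) = 56; favorable C(3,1)*C(5,4) = 15; P = 15/56; answer 15/56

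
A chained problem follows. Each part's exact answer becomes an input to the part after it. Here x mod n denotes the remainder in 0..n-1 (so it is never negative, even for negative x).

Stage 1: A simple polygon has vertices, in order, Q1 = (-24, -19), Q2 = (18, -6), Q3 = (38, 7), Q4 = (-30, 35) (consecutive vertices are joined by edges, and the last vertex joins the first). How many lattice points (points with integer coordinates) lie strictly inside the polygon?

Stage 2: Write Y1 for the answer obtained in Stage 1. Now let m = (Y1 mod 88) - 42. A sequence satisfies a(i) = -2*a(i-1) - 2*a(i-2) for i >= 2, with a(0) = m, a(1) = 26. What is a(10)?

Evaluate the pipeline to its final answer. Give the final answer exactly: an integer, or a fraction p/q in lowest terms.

Stage 1: cross terms: (-24*-6 - 18*-19)=486, (18*7 - 38*-6)=354, (38*35 - -30*7)=1540, (-30*-19 - -24*35)=1410; twice the area = |3790| = 3790; area = 1895; boundary points = 1 + 1 + 4 + 6 = 12; strictly interior points = area - boundary/2 + 1 = 1890; answer 1890
Stage 2: Y1 = 1890; m = 0; a(2) = -2*(26) - 2*(0) = -52; iterating: a(2)=-52, a(3)=52, a(4)=0, a(5)=-104, a(6)=208, a(7)=-208, a(8)=0, a(9)=416, a(10)=-832; answer -832

-832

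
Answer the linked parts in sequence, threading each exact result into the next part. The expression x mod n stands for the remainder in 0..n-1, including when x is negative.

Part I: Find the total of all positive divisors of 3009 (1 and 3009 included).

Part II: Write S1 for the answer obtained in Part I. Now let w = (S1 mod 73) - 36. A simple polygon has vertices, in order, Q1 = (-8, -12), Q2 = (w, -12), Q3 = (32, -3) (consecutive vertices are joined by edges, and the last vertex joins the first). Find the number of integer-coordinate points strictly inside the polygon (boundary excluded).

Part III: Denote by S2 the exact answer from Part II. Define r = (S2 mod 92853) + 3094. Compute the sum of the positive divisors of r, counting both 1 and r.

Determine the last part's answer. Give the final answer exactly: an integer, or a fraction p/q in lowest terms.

Part I: 3009 = 3 * 17 * 59; sigma = (1 + 3) * (1 + 17) * (1 + 59) = 4 * 18 * 60 = 4320; answer 4320
Part II: S1 = 4320; w = -23; cross terms: (-8*-12 - -23*-12)=-180, (-23*-3 - 32*-12)=453, (32*-12 - -8*-3)=-408; twice the area = |-135| = 135; area = 135/2; boundary points = 15 + 1 + 1 = 17; strictly interior points = area - boundary/2 + 1 = 60; answer 60
Part III: S2 = 60; r = 3154; 3154 = 2 * 19 * 83; sigma = (1 + 2) * (1 + 19) * (1 + 83) = 3 * 20 * 84 = 5040; answer 5040

5040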